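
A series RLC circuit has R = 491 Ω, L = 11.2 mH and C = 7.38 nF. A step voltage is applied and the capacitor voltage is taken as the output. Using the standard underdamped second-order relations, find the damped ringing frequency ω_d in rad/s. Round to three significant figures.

For a series RLC circuit (capacitor voltage as output), ω_n = 1/√(LC) = 1/√(11.2 mH · 7.38 nF) = 110000 rad/s.
ζ = (R/2)·√(C/L) = (491/2)·√(7.38 nF/11.2 mH) = 0.199.
The damped frequency ω_d = ω_n√(1−ζ²) = 108000 rad/s.

ω_d ≈ 108000 rad/s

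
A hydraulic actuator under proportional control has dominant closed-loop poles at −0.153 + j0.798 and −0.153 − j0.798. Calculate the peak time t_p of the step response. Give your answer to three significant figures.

t_p ≈ 3.94 s

t_p = π/ω_d with ω_d = 0.798 (the imaginary part), so t_p = 3.94 s.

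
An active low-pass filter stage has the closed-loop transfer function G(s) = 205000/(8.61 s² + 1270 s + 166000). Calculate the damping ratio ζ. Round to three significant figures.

ζ ≈ 0.531

Dividing through by 8.61: denominator becomes s² + 147.5 s + 19280.
So ω_n = √19280 = 139 rad/s and ζ = 147.5/(2·139) = 0.531.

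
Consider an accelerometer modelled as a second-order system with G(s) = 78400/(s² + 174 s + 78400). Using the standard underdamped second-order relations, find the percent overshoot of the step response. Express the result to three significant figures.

Matching coefficients with s² + 2ζω_n s + ω_n² gives ω_n² = 78400 ⇒ ω_n = 280 rad/s, and ζ = 174/(2ω_n) = 0.311.
%OS = 100·exp(−πζ/√(1−ζ²)) = 35.8%.

%OS ≈ 35.8%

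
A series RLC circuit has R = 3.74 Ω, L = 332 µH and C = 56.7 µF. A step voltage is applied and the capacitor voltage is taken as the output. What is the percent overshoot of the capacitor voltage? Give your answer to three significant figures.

For a series RLC circuit (capacitor voltage as output), ω_n = 1/√(LC) = 1/√(332 µH · 56.7 µF) = 7290 rad/s.
ζ = (R/2)·√(C/L) = (3.74/2)·√(56.7 µF/332 µH) = 0.773.
Overshoot: exp(−π·0.773/√(1−0.773²)) = 0.0218, i.e. 2.18%.

%OS ≈ 2.18%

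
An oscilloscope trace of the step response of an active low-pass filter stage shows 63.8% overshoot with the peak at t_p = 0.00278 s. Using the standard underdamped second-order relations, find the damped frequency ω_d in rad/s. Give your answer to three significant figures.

t_p = π/ω_d, so ω_d = π/0.00278 = 1130 rad/s.

ω_d ≈ 1130 rad/s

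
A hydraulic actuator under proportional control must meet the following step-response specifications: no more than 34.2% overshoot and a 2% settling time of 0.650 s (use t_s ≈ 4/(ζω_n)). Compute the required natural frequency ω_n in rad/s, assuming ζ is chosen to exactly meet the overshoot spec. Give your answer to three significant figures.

ζ = −ln(OS)/√(π² + (ln OS)²). With OS = 0.342, ln OS = −1.073 and ζ = 1.073/3.320 = 0.323.
From t_s ≈ 4/(ζω_n): ω_n = 4/(ζ·t_s) = 4/(0.323·0.650) = 19.0 rad/s.

ω_n ≈ 19.0 rad/s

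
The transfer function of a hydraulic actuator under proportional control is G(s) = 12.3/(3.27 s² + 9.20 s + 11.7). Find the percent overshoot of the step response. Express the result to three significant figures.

Dividing through by 3.27: denominator becomes s² + 2.813 s + 3.578.
So ω_n = √3.578 = 1.89 rad/s and ζ = 2.813/(2·1.89) = 0.744.
%OS = 100 e^{−πζ/√(1−ζ²)} with ζ = 0.744 gives 3.04%.

%OS ≈ 3.04%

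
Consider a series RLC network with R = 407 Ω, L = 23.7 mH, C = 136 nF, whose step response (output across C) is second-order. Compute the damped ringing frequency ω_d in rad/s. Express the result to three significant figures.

For a series RLC circuit (capacitor voltage as output), ω_n = 1/√(LC) = 1/√(23.7 mH · 136 nF) = 17600 rad/s.
ζ = (R/2)·√(C/L) = (407/2)·√(136 nF/23.7 mH) = 0.487.
ω_d = 17600·√(1 − 0.487²) = 15400 rad/s.

ω_d ≈ 15400 rad/s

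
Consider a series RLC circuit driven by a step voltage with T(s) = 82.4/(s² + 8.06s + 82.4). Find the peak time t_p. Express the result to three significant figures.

Matching coefficients with s² + 2ζω_n s + ω_n² gives ω_n² = 82.4 ⇒ ω_n = 9.08 rad/s, and ζ = 8.06/(2ω_n) = 0.444.
ω_d = 9.08·√(1 − 0.444²) = 8.13 rad/s. Then t_p = π/ω_d = 0.386 s.

t_p ≈ 0.386 s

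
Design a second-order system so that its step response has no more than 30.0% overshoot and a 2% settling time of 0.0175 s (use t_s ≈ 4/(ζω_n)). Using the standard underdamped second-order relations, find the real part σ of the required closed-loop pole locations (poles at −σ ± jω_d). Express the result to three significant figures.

σ ≈ 229

The settling-time spec alone fixes σ = ζω_n = 4/t_s = 4/0.0175 = 229.
(Overshoot then fixes ζ = 0.358 and hence ω_d = σ·√(1−ζ²)/ζ = 596 rad/s.)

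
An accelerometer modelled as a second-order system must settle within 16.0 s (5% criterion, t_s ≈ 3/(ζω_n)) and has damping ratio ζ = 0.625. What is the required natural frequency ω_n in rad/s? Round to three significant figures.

ω_n ≈ 0.300 rad/s

Rearranging t_s ≈ 3/(ζω_n) gives ω_n = 3/(ζ·t_s) = 3/(0.625 × 16.0) = 0.300 rad/s.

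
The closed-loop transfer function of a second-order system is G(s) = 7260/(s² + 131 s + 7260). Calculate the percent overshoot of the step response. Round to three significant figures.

ω_n = √7260 = 85.2 rad/s; ζ = 131/(2·85.2) = 0.769.
Overshoot: exp(−π·0.769/√(1−0.769²)) = 0.0229, i.e. 2.29%.

%OS ≈ 2.29%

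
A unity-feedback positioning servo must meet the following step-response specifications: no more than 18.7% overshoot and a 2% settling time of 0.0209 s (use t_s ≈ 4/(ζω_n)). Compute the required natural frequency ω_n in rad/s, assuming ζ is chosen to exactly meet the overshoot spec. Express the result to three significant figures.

ω_n ≈ 406 rad/s

ζ = −ln(OS)/√(π² + (ln OS)²). With OS = 0.187, ln OS = −1.677 and ζ = 1.677/3.561 = 0.471.
Then ω_n = 4/(ζ t_s) = 4/(0.471 × 0.0209) = 406 rad/s.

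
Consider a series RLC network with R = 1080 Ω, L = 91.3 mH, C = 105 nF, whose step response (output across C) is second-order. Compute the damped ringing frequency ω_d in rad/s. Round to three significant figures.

For a series RLC circuit (capacitor voltage as output), ω_n = 1/√(LC) = 1/√(91.3 mH · 105 nF) = 10200 rad/s.
ζ = (R/2)·√(C/L) = (1080/2)·√(105 nF/91.3 mH) = 0.579.
The damped frequency ω_d = ω_n√(1−ζ²) = 8330 rad/s.

ω_d ≈ 8330 rad/s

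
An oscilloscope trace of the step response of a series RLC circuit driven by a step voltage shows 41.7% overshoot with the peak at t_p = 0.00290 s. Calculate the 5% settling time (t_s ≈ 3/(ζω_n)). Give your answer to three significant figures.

t_s ≈ 0.00995 s

From the overshoot, ζ = −ln(OS)/√(π²+ln²(OS)) = 0.268.
t_p = π/ω_d ⇒ ω_d = 1080 rad/s; then ω_n = ω_d/√(1−ζ²) = 1120 rad/s.
t_s ≈ 3/(ζω_n) = 3/(0.268·1120) = 0.00995 s.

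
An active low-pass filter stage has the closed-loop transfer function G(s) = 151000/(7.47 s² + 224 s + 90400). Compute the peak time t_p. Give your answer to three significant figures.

Dividing through by 7.47: denominator becomes s² + 29.99 s + 12100.
So ω_n = √12100 = 110 rad/s and ζ = 29.99/(2·110) = 0.136.
The damped frequency ω_d = ω_n√(1−ζ²) = 109 rad/s. t_p = π/ω_d = 0.0288 s.

t_p ≈ 0.0288 s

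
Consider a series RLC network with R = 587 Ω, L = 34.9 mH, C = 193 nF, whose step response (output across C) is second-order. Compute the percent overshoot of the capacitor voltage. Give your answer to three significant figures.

For a series RLC circuit (capacitor voltage as output), ω_n = 1/√(LC) = 1/√(34.9 mH · 193 nF) = 12200 rad/s.
ζ = (R/2)·√(C/L) = (587/2)·√(193 nF/34.9 mH) = 0.690.
Overshoot: exp(−π·0.690/√(1−0.690²)) = 0.0500, i.e. 5.00%.

%OS ≈ 5.00%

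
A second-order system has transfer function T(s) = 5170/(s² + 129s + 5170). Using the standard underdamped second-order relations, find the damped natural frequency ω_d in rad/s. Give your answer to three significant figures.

ω_n = √5170 = 71.9 rad/s; ζ = 129/(2·71.9) = 0.897.
ω_d = 71.9·√(1 − 0.897²) = 31.8 rad/s.

ω_d ≈ 31.8 rad/s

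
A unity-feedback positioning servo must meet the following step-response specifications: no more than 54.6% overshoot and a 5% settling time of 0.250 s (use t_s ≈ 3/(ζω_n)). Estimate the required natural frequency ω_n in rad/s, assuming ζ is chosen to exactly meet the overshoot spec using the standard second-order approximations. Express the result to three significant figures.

ω_n ≈ 63.4 rad/s

ζ = −ln(OS)/√(π² + (ln OS)²). With OS = 0.546, ln OS = −0.6051 and ζ = 0.6051/3.199 = 0.189.
From t_s ≈ 3/(ζω_n): ω_n = 3/(ζ·t_s) = 3/(0.189·0.250) = 63.4 rad/s.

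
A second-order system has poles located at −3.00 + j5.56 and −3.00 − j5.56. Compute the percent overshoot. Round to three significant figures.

With σ = 3.00, ω_d = 5.56: ω_n = √(σ²+ω_d²) = 6.32 rad/s, ζ = σ/ω_n = 0.475.
%OS = 100·exp(−πζ/√(1−ζ²)) = 18.4%.

%OS ≈ 18.4%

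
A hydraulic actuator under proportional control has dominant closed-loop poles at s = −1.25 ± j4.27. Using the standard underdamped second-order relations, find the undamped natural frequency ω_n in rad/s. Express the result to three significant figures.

ω_n ≈ 4.45 rad/s

With σ = 1.25, ω_d = 4.27: ω_n = √(σ²+ω_d²) = 4.45 rad/s, ζ = σ/ω_n = 0.281.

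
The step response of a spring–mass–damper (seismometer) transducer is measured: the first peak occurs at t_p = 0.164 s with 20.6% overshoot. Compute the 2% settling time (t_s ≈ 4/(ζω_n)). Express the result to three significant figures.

ζ from %OS: ζ = |ln 0.206|/√(π²+ln²0.206) = 0.449.
t_p = π/ω_d ⇒ ω_d = 19.2 rad/s; then ω_n = ω_d/√(1−ζ²) = 21.4 rad/s.
t_s ≈ 4/(ζω_n) = 4/(0.449·21.4) = 0.415 s.

t_s ≈ 0.415 s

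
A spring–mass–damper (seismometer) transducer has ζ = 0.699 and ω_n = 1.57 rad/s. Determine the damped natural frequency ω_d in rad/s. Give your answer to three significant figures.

ω_d = ω_n√(1−ζ²) = 1.57·√0.511 = 1.12 rad/s.

ω_d ≈ 1.12 rad/s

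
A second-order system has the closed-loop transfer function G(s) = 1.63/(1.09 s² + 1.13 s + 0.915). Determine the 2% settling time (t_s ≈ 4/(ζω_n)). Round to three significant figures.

Dividing through by 1.09: denominator becomes s² + 1.037 s + 0.8394.
So ω_n = √0.8394 = 0.916 rad/s and ζ = 1.037/(2·0.916) = 0.566.
t_s ≈ 4/(ζω_n) = 7.72 s.

t_s ≈ 7.72 s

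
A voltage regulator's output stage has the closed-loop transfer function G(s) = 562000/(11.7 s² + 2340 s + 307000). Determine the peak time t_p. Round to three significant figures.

t_p ≈ 0.0247 s

Dividing through by 11.7: denominator becomes s² + 200.0 s + 26240.
So ω_n = √26240 = 162 rad/s and ζ = 200.0/(2·162) = 0.617.
ω_d = 162·√(1 − 0.617²) = 127 rad/s. t_p = π/ω_d = 0.0247 s.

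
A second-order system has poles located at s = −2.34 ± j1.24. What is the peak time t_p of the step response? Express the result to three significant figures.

t_p = π/ω_d with ω_d = 1.24 (the imaginary part), so t_p = 2.53 s.

t_p ≈ 2.53 s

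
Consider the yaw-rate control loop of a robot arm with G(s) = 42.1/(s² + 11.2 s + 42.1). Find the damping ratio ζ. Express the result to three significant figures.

ζ ≈ 0.863

Comparing the denominator to s² + 2ζω_n s + ω_n²: ω_n = √42.1 = 6.49 rad/s, and 2ζω_n = 11.2 so ζ = 11.2/(2·6.49) = 0.863.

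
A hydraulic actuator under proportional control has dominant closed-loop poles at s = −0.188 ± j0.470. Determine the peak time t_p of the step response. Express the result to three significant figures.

t_p ≈ 6.68 s

t_p = π/ω_d with ω_d = 0.470 (the imaginary part), so t_p = 6.68 s.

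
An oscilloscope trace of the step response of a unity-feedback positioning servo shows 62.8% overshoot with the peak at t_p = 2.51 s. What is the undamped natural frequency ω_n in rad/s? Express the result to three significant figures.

ω_n ≈ 1.27 rad/s

ζ from %OS: ζ = |ln 0.628|/√(π²+ln²0.628) = 0.146.
From t_p = π/ω_d, ω_d = π/2.51 = 1.25 rad/s, so ω_n = ω_d/√(1−ζ²) = 1.27 rad/s.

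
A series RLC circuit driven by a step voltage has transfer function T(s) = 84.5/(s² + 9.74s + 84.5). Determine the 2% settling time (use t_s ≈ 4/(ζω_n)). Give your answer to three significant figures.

t_s ≈ 0.821 s

ω_n = √84.5 = 9.19 rad/s; ζ = 9.74/(2·9.19) = 0.530.
t_s ≈ 4/(ζω_n) = 4/(0.530·9.19) = 0.821 s.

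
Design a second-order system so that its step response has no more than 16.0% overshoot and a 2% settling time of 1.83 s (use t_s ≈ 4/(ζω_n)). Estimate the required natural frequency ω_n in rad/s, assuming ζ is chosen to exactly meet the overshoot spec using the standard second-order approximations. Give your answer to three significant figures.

ω_n ≈ 4.34 rad/s

Inverting the overshoot relation: ζ = |ln 0.160|/√(π² + ln²0.160) = 0.504.
From t_s ≈ 4/(ζω_n): ω_n = 4/(ζ·t_s) = 4/(0.504·1.83) = 4.34 rad/s.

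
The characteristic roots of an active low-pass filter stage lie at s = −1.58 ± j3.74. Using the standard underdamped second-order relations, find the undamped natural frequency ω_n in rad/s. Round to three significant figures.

With σ = 1.58, ω_d = 3.74: ω_n = √(σ²+ω_d²) = 4.06 rad/s, ζ = σ/ω_n = 0.389.

ω_n ≈ 4.06 rad/s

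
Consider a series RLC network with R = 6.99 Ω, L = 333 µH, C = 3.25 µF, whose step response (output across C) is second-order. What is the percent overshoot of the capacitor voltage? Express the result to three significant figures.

For a series RLC circuit (capacitor voltage as output), ω_n = 1/√(LC) = 1/√(333 µH · 3.25 µF) = 30400 rad/s.
ζ = (R/2)·√(C/L) = (6.99/2)·√(3.25 µF/333 µH) = 0.345.
%OS = 100 e^{−πζ/√(1−ζ²)} with ζ = 0.345 gives 31.5%.

%OS ≈ 31.5%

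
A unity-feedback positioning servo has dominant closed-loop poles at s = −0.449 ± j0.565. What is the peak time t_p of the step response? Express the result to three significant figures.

t_p ≈ 5.56 s

t_p = π/ω_d with ω_d = 0.565 (the imaginary part), so t_p = 5.56 s.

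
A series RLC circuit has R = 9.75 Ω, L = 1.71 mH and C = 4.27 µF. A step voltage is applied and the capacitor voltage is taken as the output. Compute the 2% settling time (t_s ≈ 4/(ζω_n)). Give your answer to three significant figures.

t_s ≈ 0.00140 s

For a series RLC circuit (capacitor voltage as output), ω_n = 1/√(LC) = 1/√(1.71 mH · 4.27 µF) = 11700 rad/s.
ζ = (R/2)·√(C/L) = (9.75/2)·√(4.27 µF/1.71 mH) = 0.244.
t_s ≈ 4/(ζω_n) = 0.00140 s.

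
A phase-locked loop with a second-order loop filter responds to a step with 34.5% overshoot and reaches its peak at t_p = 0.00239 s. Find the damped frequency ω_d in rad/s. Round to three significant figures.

ω_d ≈ 1310 rad/s

t_p = π/ω_d, so ω_d = π/0.00239 = 1310 rad/s.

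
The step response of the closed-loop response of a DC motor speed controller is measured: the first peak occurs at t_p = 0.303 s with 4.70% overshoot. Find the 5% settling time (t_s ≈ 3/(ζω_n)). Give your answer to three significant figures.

The overshoot fixes ζ = −ln(OS)/√(π²+ln²(OS)) = 0.697.
t_p = π/ω_d ⇒ ω_d = 10.4 rad/s; then ω_n = ω_d/√(1−ζ²) = 14.5 rad/s.
t_s ≈ 3/(ζω_n) = 3/(0.697·14.5) = 0.297 s.

t_s ≈ 0.297 s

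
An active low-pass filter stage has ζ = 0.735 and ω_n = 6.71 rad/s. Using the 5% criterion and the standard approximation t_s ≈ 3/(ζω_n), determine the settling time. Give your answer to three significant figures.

t_s ≈ 3/(ζω_n) = 3/(0.735 × 6.71) = 0.608 s.

t_s ≈ 0.608 s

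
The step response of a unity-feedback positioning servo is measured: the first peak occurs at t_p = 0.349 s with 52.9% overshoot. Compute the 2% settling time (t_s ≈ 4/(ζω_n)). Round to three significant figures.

t_s ≈ 2.19 s

The overshoot fixes ζ = −ln(OS)/√(π²+ln²(OS)) = 0.199.
From t_p = π/ω_d, ω_d = π/0.349 = 9.00 rad/s, so ω_n = ω_d/√(1−ζ²) = 9.18 rad/s.
t_s ≈ 4/(ζω_n) = 4/(0.199·9.18) = 2.19 s.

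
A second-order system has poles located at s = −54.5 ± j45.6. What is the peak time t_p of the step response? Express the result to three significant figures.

t_p = π/ω_d with ω_d = 45.6 (the imaginary part), so t_p = 0.0689 s.

t_p ≈ 0.0689 s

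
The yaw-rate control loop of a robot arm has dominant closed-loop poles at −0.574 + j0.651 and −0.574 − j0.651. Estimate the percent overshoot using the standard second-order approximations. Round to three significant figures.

|pole| = ω_n = √(0.574² + 0.651²) = 0.868 rad/s; ζ = cos θ = σ/ω_n = 0.661.
%OS = 100·exp(−πζ/√(1−ζ²)) = 6.27%.

%OS ≈ 6.27%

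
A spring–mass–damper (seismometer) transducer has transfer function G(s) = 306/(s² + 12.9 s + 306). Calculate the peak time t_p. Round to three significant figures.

ω_n = √306 = 17.5 rad/s; ζ = 12.9/(2·17.5) = 0.369.
ω_d = 17.5·√(1 − 0.369²) = 16.3 rad/s. Then t_p = π/ω_d = 0.193 s.

t_p ≈ 0.193 s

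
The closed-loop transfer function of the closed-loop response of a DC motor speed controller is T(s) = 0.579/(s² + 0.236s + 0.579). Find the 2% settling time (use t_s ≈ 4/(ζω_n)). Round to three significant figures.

ω_n = √0.579 = 0.761 rad/s; ζ = 0.236/(2·0.761) = 0.155.
t_s ≈ 4/(ζω_n) = 4/(0.155·0.761) = 33.9 s.

t_s ≈ 33.9 s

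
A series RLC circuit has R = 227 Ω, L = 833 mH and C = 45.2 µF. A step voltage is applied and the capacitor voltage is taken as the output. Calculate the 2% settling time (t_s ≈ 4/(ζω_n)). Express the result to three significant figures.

For a series RLC circuit (capacitor voltage as output), ω_n = 1/√(LC) = 1/√(833 mH · 45.2 µF) = 163 rad/s.
ζ = (R/2)·√(C/L) = (227/2)·√(45.2 µF/833 mH) = 0.836.
t_s ≈ 4/(ζω_n) = 0.0294 s.

t_s ≈ 0.0294 s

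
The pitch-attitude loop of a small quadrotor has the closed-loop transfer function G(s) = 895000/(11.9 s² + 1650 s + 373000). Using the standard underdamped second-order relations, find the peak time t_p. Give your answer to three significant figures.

Dividing through by 11.9: denominator becomes s² + 138.7 s + 31340.
So ω_n = √31340 = 177 rad/s and ζ = 138.7/(2·177) = 0.392.
The damped frequency ω_d = ω_n√(1−ζ²) = 163 rad/s. t_p = π/ω_d = 0.0193 s.

t_p ≈ 0.0193 s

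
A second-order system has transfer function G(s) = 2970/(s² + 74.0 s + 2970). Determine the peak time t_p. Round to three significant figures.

t_p ≈ 0.0785 s

Comparing the denominator to s² + 2ζω_n s + ω_n²: ω_n = √2970 = 54.5 rad/s, and 2ζω_n = 74.0 so ζ = 74.0/(2·54.5) = 0.679.
ω_d = 54.5·√(1 − 0.679²) = 40.0 rad/s. Then t_p = π/ω_d = 0.0785 s.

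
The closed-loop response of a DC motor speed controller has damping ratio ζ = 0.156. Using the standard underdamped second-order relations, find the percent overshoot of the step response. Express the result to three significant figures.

%OS ≈ 60.9%

For an underdamped second-order system, %OS = 100·exp(−πζ/√(1−ζ²)).
πζ/√(1−ζ²) = π·0.156/√(1−0.0243) = 0.4962, so %OS = 100·e^(−0.4962) = 60.9%.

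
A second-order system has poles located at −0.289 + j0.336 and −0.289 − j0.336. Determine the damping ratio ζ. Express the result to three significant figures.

With σ = 0.289, ω_d = 0.336: ω_n = √(σ²+ω_d²) = 0.443 rad/s, ζ = σ/ω_n = 0.652.

ζ ≈ 0.652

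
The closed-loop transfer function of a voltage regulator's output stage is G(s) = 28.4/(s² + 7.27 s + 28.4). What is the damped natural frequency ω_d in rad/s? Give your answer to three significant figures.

ω_d ≈ 3.90 rad/s

Comparing the denominator to s² + 2ζω_n s + ω_n²: ω_n = √28.4 = 5.33 rad/s, and 2ζω_n = 7.27 so ζ = 7.27/(2·5.33) = 0.682.
The damped frequency ω_d = ω_n√(1−ζ²) = 3.90 rad/s.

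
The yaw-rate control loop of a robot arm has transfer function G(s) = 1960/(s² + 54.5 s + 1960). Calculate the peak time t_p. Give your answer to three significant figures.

t_p ≈ 0.0900 s

Matching coefficients with s² + 2ζω_n s + ω_n² gives ω_n² = 1960 ⇒ ω_n = 44.3 rad/s, and ζ = 54.5/(2ω_n) = 0.616.
ω_d = ω_n√(1−ζ²) = 34.9 rad/s. Then t_p = π/ω_d = 0.0900 s.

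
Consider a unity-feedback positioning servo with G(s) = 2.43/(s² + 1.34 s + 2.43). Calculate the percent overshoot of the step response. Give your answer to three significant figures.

Comparing the denominator to s² + 2ζω_n s + ω_n²: ω_n = √2.43 = 1.56 rad/s, and 2ζω_n = 1.34 so ζ = 1.34/(2·1.56) = 0.430.
%OS = 100·exp(−πζ/√(1−ζ²)) = 22.4%.

%OS ≈ 22.4%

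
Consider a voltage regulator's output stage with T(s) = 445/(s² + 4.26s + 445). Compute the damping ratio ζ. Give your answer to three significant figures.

ω_n = √445 = 21.1 rad/s; ζ = 4.26/(2·21.1) = 0.101.

ζ ≈ 0.101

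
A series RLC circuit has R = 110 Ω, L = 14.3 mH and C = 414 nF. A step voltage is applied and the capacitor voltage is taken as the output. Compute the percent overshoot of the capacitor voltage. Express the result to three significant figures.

For a series RLC circuit (capacitor voltage as output), ω_n = 1/√(LC) = 1/√(14.3 mH · 414 nF) = 13000 rad/s.
ζ = (R/2)·√(C/L) = (110/2)·√(414 nF/14.3 mH) = 0.296.
Overshoot: exp(−π·0.296/√(1−0.296²)) = 0.378, i.e. 37.8%.

%OS ≈ 37.8%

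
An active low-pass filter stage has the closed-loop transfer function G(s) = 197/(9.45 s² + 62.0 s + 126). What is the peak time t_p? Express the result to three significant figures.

t_p ≈ 1.96 s

Dividing through by 9.45: denominator becomes s² + 6.561 s + 13.33.
So ω_n = √13.33 = 3.65 rad/s and ζ = 6.561/(2·3.65) = 0.898.
The damped frequency ω_d = ω_n√(1−ζ²) = 1.60 rad/s. t_p = π/ω_d = 1.96 s.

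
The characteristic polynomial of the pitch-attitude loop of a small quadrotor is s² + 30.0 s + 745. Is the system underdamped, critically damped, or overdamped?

a² − 4b = 30.0² − 4·745 < 0 (complex roots); the system is underdamped.

underdamped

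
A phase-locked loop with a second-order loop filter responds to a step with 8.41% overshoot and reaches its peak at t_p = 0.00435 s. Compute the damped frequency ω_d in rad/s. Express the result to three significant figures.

t_p = π/ω_d, so ω_d = π/0.00435 = 722 rad/s.

ω_d ≈ 722 rad/s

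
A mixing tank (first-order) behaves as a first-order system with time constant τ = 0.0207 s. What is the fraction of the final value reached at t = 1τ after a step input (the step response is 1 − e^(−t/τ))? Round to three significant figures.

y/y_∞ ≈ 0.632

y(t)/y_∞ = 1 − e^(−t/τ) = 1 − e^(−1) = 1 − e^(−1.00) = 0.632.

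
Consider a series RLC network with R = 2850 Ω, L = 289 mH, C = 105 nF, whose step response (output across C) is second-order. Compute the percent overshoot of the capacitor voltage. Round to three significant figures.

%OS ≈ 0.515%

For a series RLC circuit (capacitor voltage as output), ω_n = 1/√(LC) = 1/√(289 mH · 105 nF) = 5740 rad/s.
ζ = (R/2)·√(C/L) = (2850/2)·√(105 nF/289 mH) = 0.859.
%OS = 100 e^{−πζ/√(1−ζ²)} with ζ = 0.859 gives 0.515%.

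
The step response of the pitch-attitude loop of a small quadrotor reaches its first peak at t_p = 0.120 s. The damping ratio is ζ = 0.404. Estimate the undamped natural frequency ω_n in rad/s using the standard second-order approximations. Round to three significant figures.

ω_n ≈ 28.6 rad/s

Peak time t_p = π/ω_d, so ω_d = π/t_p = π/0.120 = 26.2 rad/s.
ω_n = ω_d/√(1−ζ²) = 26.2/√0.837 = 28.6 rad/s.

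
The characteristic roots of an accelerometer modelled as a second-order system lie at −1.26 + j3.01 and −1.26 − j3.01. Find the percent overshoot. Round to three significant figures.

%OS ≈ 26.8%

With σ = 1.26, ω_d = 3.01: ω_n = √(σ²+ω_d²) = 3.26 rad/s, ζ = σ/ω_n = 0.386.
Overshoot: exp(−π·0.386/√(1−0.386²)) = 0.268, i.e. 26.8%.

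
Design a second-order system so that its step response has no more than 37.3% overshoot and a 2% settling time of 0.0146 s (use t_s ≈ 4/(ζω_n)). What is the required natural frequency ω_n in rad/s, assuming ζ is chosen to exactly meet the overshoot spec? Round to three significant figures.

Inverting the overshoot relation: ζ = |ln 0.373|/√(π² + ln²0.373) = 0.300.
Then ω_n = 4/(ζ t_s) = 4/(0.300 × 0.0146) = 915 rad/s.

ω_n ≈ 915 rad/s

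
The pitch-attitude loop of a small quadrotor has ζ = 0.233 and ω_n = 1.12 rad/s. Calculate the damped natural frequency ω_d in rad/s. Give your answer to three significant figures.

ω_d ≈ 1.09 rad/s

ω_d = ω_n√(1−ζ²) = 1.12·√0.946 = 1.09 rad/s.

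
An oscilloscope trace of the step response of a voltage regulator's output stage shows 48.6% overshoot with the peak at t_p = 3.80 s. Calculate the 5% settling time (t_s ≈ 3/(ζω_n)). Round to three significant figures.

The overshoot fixes ζ = −ln(OS)/√(π²+ln²(OS)) = 0.224.
From t_p = π/ω_d, ω_d = π/3.80 = 0.827 rad/s, so ω_n = ω_d/√(1−ζ²) = 0.848 rad/s.
t_s ≈ 3/(ζω_n) = 3/(0.224·0.848) = 15.8 s.

t_s ≈ 15.8 s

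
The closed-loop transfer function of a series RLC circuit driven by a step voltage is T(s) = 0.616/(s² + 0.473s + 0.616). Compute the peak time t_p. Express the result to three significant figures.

Matching coefficients with s² + 2ζω_n s + ω_n² gives ω_n² = 0.616 ⇒ ω_n = 0.785 rad/s, and ζ = 0.473/(2ω_n) = 0.301.
ω_d = 0.785·√(1 − 0.301²) = 0.748 rad/s. Then t_p = π/ω_d = 4.20 s.

t_p ≈ 4.20 s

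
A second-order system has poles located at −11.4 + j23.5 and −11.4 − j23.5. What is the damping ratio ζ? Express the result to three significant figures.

ζ ≈ 0.436

With σ = 11.4, ω_d = 23.5: ω_n = √(σ²+ω_d²) = 26.1 rad/s, ζ = σ/ω_n = 0.436.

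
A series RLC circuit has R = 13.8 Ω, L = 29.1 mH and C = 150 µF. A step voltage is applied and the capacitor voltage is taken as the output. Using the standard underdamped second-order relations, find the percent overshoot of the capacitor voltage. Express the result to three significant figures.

%OS ≈ 16.7%

For a series RLC circuit (capacitor voltage as output), ω_n = 1/√(LC) = 1/√(29.1 mH · 150 µF) = 479 rad/s.
ζ = (R/2)·√(C/L) = (13.8/2)·√(150 µF/29.1 mH) = 0.495.
%OS = 100·exp(−πζ/√(1−ζ²)) = 16.7%.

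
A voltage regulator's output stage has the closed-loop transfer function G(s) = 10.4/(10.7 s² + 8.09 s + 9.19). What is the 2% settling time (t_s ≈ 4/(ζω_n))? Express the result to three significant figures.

t_s ≈ 10.6 s

Dividing through by 10.7: denominator becomes s² + 0.7561 s + 0.8589.
So ω_n = √0.8589 = 0.927 rad/s and ζ = 0.7561/(2·0.927) = 0.408.
t_s ≈ 4/(ζω_n) = 10.6 s.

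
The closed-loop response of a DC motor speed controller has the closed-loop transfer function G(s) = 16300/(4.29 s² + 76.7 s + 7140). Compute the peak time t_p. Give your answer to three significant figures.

Dividing through by 4.29: denominator becomes s² + 17.88 s + 1664.
So ω_n = √1664 = 40.8 rad/s and ζ = 17.88/(2·40.8) = 0.219.
ω_d = ω_n√(1−ζ²) = 39.8 rad/s. t_p = π/ω_d = 0.0789 s.

t_p ≈ 0.0789 s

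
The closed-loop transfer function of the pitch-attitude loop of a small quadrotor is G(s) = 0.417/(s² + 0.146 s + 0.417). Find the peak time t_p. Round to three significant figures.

Comparing the denominator to s² + 2ζω_n s + ω_n²: ω_n = √0.417 = 0.646 rad/s, and 2ζω_n = 0.146 so ζ = 0.146/(2·0.646) = 0.113.
ω_d = ω_n√(1−ζ²) = 0.642 rad/s. Then t_p = π/ω_d = 4.90 s.

t_p ≈ 4.90 s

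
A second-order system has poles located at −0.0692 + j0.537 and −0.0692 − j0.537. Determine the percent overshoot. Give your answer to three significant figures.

%OS ≈ 66.7%

With σ = 0.0692, ω_d = 0.537: ω_n = √(σ²+ω_d²) = 0.541 rad/s, ζ = σ/ω_n = 0.128.
%OS = 100·exp(−πζ/√(1−ζ²)) = 66.7%.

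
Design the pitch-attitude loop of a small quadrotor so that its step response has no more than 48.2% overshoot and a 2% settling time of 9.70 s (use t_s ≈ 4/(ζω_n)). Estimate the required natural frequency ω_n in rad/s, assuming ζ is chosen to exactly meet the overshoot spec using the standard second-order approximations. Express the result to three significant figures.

ω_n ≈ 1.82 rad/s

Inverting the overshoot relation: ζ = |ln 0.482|/√(π² + ln²0.482) = 0.226.
From t_s ≈ 4/(ζω_n): ω_n = 4/(ζ·t_s) = 4/(0.226·9.70) = 1.82 rad/s.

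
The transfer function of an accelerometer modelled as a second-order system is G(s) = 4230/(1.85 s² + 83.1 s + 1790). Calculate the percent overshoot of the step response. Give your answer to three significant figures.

Dividing through by 1.85: denominator becomes s² + 44.92 s + 967.6.
So ω_n = √967.6 = 31.1 rad/s and ζ = 44.92/(2·31.1) = 0.722.
%OS = 100·exp(−πζ/√(1−ζ²)) = 3.77%.

%OS ≈ 3.77%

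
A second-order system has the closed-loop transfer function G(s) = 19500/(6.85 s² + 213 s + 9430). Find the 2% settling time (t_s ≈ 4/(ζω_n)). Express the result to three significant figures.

Dividing through by 6.85: denominator becomes s² + 31.09 s + 1377.
So ω_n = √1377 = 37.1 rad/s and ζ = 31.09/(2·37.1) = 0.419.
t_s ≈ 4/(ζω_n) = 0.257 s.

t_s ≈ 0.257 s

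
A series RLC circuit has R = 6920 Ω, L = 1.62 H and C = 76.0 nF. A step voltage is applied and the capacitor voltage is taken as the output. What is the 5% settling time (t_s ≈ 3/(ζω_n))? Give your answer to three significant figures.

For a series RLC circuit (capacitor voltage as output), ω_n = 1/√(LC) = 1/√(1.62 H · 76.0 nF) = 2850 rad/s.
ζ = (R/2)·√(C/L) = (6920/2)·√(76.0 nF/1.62 H) = 0.749.
t_s ≈ 3/(ζω_n) = 0.00140 s.

t_s ≈ 0.00140 s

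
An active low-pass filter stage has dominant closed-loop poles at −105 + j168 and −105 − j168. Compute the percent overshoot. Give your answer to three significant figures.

With σ = 105, ω_d = 168: ω_n = √(σ²+ω_d²) = 198 rad/s, ζ = σ/ω_n = 0.530.
Overshoot: exp(−π·0.530/√(1−0.530²)) = 0.140, i.e. 14.0%.

%OS ≈ 14.0%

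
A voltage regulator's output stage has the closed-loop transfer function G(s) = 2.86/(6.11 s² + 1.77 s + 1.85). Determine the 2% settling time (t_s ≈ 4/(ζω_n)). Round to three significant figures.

t_s ≈ 27.6 s

Dividing through by 6.11: denominator becomes s² + 0.2897 s + 0.3028.
So ω_n = √0.3028 = 0.550 rad/s and ζ = 0.2897/(2·0.550) = 0.263.
t_s ≈ 4/(ζω_n) = 27.6 s.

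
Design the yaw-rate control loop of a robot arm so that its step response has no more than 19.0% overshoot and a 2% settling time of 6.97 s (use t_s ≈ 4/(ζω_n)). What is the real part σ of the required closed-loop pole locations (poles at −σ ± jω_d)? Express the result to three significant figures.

σ ≈ 0.574

The settling-time spec alone fixes σ = ζω_n = 4/t_s = 4/6.97 = 0.574.
(Overshoot then fixes ζ = 0.467 and hence ω_d = σ·√(1−ζ²)/ζ = 1.09 rad/s.)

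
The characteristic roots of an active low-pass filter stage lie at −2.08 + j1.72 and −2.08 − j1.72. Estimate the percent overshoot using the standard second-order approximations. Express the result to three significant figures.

%OS ≈ 2.24%

With σ = 2.08, ω_d = 1.72: ω_n = √(σ²+ω_d²) = 2.70 rad/s, ζ = σ/ω_n = 0.771.
Overshoot: exp(−π·0.771/√(1−0.771²)) = 0.0224, i.e. 2.24%.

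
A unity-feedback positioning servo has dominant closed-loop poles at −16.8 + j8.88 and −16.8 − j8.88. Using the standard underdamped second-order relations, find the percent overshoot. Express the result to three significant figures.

The poles are at −σ ± jω_d with σ = 16.8 and ω_d = 8.88, so ω_n = √(σ²+ω_d²) = 19.0 rad/s and ζ = σ/ω_n = 0.884.
%OS = 100·exp(−πζ/√(1−ζ²)) = 0.262%.

%OS ≈ 0.262%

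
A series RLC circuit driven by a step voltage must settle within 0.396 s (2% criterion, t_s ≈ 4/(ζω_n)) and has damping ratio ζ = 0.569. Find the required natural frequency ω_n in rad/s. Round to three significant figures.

ω_n ≈ 17.8 rad/s

Rearranging t_s ≈ 4/(ζω_n) gives ω_n = 4/(ζ·t_s) = 4/(0.569 × 0.396) = 17.8 rad/s.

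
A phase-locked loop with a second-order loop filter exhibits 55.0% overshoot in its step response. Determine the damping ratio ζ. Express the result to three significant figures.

ζ ≈ 0.187

ζ = −ln(OS)/√(π² + (ln OS)²). With OS = 0.550, ln OS = −0.5978 and ζ = 0.5978/3.198 = 0.187.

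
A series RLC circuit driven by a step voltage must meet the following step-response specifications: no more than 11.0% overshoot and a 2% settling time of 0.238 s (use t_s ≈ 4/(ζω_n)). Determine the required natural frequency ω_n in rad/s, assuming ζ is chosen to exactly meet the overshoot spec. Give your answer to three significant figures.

Inverting the overshoot relation: ζ = |ln 0.110|/√(π² + ln²0.110) = 0.575.
From t_s ≈ 4/(ζω_n): ω_n = 4/(ζ·t_s) = 4/(0.575·0.238) = 29.2 rad/s.

ω_n ≈ 29.2 rad/s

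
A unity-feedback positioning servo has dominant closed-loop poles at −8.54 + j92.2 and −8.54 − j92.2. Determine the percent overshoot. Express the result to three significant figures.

|pole| = ω_n = √(8.54² + 92.2²) = 92.6 rad/s; ζ = cos θ = σ/ω_n = 0.0922.
Overshoot: exp(−π·0.0922/√(1−0.0922²)) = 0.748, i.e. 74.8%.

%OS ≈ 74.8%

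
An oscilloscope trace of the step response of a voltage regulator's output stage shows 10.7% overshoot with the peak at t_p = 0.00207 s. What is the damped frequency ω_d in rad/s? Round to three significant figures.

ω_d ≈ 1520 rad/s

t_p = π/ω_d, so ω_d = π/0.00207 = 1520 rad/s.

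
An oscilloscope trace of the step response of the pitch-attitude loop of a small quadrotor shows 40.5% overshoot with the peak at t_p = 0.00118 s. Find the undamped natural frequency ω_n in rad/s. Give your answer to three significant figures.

From the overshoot, ζ = −ln(OS)/√(π²+ln²(OS)) = 0.276.
t_p = π/ω_d ⇒ ω_d = 2660 rad/s; then ω_n = ω_d/√(1−ζ²) = 2770 rad/s.

ω_n ≈ 2770 rad/s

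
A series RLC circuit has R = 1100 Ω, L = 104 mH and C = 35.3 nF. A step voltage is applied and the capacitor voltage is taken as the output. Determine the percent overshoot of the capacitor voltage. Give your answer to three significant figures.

%OS ≈ 34.6%

For a series RLC circuit (capacitor voltage as output), ω_n = 1/√(LC) = 1/√(104 mH · 35.3 nF) = 16500 rad/s.
ζ = (R/2)·√(C/L) = (1100/2)·√(35.3 nF/104 mH) = 0.320.
Overshoot: exp(−π·0.320/√(1−0.320²)) = 0.346, i.e. 34.6%.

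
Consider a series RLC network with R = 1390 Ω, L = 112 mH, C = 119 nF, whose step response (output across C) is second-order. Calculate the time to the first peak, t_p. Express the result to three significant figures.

For a series RLC circuit (capacitor voltage as output), ω_n = 1/√(LC) = 1/√(112 mH · 119 nF) = 8660 rad/s.
ζ = (R/2)·√(C/L) = (1390/2)·√(119 nF/112 mH) = 0.716.
The damped frequency ω_d = ω_n√(1−ζ²) = 6040 rad/s. t_p = π/ω_d = 0.000520 s.

t_p ≈ 0.000520 s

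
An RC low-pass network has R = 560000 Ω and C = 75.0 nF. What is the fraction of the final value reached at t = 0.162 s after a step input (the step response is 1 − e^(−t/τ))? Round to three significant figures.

τ = RC = 560000 × 75.0 nF = 0.0420 s.
y(t)/y_∞ = 1 − e^(−t/τ) = 1 − e^(−0.162/0.0420) = 1 − e^(−3.86) = 0.979.

y/y_∞ ≈ 0.979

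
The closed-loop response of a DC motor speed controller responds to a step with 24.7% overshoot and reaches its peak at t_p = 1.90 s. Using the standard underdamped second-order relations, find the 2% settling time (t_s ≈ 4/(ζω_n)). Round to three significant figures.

The overshoot fixes ζ = −ln(OS)/√(π²+ln²(OS)) = 0.407.
t_p = π/ω_d ⇒ ω_d = 1.65 rad/s; then ω_n = ω_d/√(1−ζ²) = 1.81 rad/s.
t_s ≈ 4/(ζω_n) = 4/(0.407·1.81) = 5.43 s.

t_s ≈ 5.43 s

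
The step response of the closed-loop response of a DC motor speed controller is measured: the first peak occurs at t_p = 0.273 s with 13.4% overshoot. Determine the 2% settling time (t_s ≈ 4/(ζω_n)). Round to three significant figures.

The overshoot fixes ζ = −ln(OS)/√(π²+ln²(OS)) = 0.539.
From t_p = π/ω_d, ω_d = π/0.273 = 11.5 rad/s, so ω_n = ω_d/√(1−ζ²) = 13.7 rad/s.
t_s ≈ 4/(ζω_n) = 4/(0.539·13.7) = 0.543 s.

t_s ≈ 0.543 s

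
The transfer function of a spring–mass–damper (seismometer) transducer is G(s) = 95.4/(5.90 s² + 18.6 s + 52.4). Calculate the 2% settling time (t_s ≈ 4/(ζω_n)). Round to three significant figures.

t_s ≈ 2.54 s

Dividing through by 5.90: denominator becomes s² + 3.153 s + 8.881.
So ω_n = √8.881 = 2.98 rad/s and ζ = 3.153/(2·2.98) = 0.529.
t_s ≈ 4/(ζω_n) = 2.54 s.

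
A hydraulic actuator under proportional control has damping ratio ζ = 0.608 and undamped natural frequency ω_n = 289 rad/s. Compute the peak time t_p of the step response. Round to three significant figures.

t_p ≈ 0.0137 s

The damped frequency is ω_d = ω_n√(1−ζ²) = 289·√(1−0.370) = 229 rad/s.
Peak time t_p = π/ω_d = π/229 = 0.0137 s.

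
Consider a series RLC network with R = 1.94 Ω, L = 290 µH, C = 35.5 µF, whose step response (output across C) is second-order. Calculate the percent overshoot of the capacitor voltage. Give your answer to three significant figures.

For a series RLC circuit (capacitor voltage as output), ω_n = 1/√(LC) = 1/√(290 µH · 35.5 µF) = 9860 rad/s.
ζ = (R/2)·√(C/L) = (1.94/2)·√(35.5 µF/290 µH) = 0.339.
Overshoot: exp(−π·0.339/√(1−0.339²)) = 0.322, i.e. 32.2%.

%OS ≈ 32.2%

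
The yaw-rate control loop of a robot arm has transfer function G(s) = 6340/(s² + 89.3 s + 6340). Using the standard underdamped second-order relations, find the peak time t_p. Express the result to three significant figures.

Comparing the denominator to s² + 2ζω_n s + ω_n²: ω_n = √6340 = 79.6 rad/s, and 2ζω_n = 89.3 so ζ = 89.3/(2·79.6) = 0.561.
The damped frequency ω_d = ω_n√(1−ζ²) = 65.9 rad/s. Then t_p = π/ω_d = 0.0477 s.

t_p ≈ 0.0477 s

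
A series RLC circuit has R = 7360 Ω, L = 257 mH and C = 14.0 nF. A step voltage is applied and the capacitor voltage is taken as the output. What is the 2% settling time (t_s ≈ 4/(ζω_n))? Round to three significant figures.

For a series RLC circuit (capacitor voltage as output), ω_n = 1/√(LC) = 1/√(257 mH · 14.0 nF) = 16700 rad/s.
ζ = (R/2)·√(C/L) = (7360/2)·√(14.0 nF/257 mH) = 0.859.
t_s ≈ 4/(ζω_n) = 0.000279 s.

t_s ≈ 0.000279 s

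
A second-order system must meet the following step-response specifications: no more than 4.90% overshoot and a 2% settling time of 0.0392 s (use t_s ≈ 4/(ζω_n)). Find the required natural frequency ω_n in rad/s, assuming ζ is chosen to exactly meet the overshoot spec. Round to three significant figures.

ζ = −ln(OS)/√(π² + (ln OS)²). With OS = 0.0490, ln OS = −3.016 and ζ = 3.016/4.355 = 0.693.
Then ω_n = 4/(ζ t_s) = 4/(0.693 × 0.0392) = 147 rad/s.

ω_n ≈ 147 rad/s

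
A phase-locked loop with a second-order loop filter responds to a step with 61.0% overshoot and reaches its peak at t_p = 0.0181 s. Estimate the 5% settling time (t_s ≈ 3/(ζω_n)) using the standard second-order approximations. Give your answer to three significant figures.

From the overshoot, ζ = −ln(OS)/√(π²+ln²(OS)) = 0.155.
t_p = π/ω_d ⇒ ω_d = 174 rad/s; then ω_n = ω_d/√(1−ζ²) = 176 rad/s.
t_s ≈ 3/(ζω_n) = 3/(0.155·176) = 0.110 s.

t_s ≈ 0.110 s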